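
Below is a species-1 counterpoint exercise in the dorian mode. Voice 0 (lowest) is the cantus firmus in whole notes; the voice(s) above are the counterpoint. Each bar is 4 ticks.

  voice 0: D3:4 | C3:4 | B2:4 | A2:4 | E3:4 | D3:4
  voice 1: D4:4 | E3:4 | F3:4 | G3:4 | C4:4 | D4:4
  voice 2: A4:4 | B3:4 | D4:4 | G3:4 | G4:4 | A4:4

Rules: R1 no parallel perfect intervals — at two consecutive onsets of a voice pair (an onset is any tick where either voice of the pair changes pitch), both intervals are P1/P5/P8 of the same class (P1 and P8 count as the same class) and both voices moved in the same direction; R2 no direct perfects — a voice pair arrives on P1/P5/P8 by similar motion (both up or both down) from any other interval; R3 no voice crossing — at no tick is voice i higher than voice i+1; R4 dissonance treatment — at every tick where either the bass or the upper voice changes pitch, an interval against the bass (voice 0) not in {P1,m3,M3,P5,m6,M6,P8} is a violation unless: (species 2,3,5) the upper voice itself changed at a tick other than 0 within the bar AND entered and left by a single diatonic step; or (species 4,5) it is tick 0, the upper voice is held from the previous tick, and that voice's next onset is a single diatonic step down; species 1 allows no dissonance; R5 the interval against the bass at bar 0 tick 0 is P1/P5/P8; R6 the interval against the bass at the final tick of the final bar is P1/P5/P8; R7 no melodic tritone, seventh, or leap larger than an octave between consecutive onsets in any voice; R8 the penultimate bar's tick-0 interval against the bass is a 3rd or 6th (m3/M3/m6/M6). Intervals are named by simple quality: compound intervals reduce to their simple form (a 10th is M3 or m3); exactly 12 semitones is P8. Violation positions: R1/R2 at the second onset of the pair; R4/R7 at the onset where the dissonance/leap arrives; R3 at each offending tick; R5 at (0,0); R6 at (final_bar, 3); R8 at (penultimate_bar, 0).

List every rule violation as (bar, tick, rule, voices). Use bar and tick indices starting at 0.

(1, 0, R1, (1, 2))
(1, 0, R4, (0, 2))
(1, 0, R7, (1,))
(1, 0, R7, (2,))
(2, 0, R4, (0, 1))
(3, 0, R4, (0, 1))
(3, 0, R4, (0, 2))
(4, 0, R2, (1, 2))
(5, 0, R1, (1, 2))

bar 0: v0=D3 v1=D4 v2=A4 downbeat P5
bar 1: v0=C3 v1=E3 v2=B3 downbeat M7
bar 2: v0=B2 v1=F3 v2=D4 downbeat m3
bar 3: v0=A2 v1=G3 v2=G3 downbeat m7
bar 4: v0=E3 v1=C4 v2=G4 downbeat m3
bar 5: v0=D3 v1=D4 v2=A4 downbeat P5
  -> R1 @ bar 1 tick 0 v(1, 2): D4/A4 P5 -> E3/B3 P5 similar
  -> R4 @ bar 1 tick 0 v(0, 2): C3/B3 M7 untreated
  -> R7 @ bar 1 tick 0 v(1,): D4->E3 leap 10st
  -> R7 @ bar 1 tick 0 v(2,): A4->B3 leap 10st
  -> R4 @ bar 2 tick 0 v(0, 1): B2/F3 TT untreated
  -> R4 @ bar 3 tick 0 v(0, 1): A2/G3 m7 untreated
  -> R4 @ bar 3 tick 0 v(0, 2): A2/G3 m7 untreated
  -> R2 @ bar 4 tick 0 v(1, 2): G3/G3 P1 -> C4/G4 P5 similar
  -> R1 @ bar 5 tick 0 v(1, 2): C4/G4 P5 -> D4/A4 P5 similar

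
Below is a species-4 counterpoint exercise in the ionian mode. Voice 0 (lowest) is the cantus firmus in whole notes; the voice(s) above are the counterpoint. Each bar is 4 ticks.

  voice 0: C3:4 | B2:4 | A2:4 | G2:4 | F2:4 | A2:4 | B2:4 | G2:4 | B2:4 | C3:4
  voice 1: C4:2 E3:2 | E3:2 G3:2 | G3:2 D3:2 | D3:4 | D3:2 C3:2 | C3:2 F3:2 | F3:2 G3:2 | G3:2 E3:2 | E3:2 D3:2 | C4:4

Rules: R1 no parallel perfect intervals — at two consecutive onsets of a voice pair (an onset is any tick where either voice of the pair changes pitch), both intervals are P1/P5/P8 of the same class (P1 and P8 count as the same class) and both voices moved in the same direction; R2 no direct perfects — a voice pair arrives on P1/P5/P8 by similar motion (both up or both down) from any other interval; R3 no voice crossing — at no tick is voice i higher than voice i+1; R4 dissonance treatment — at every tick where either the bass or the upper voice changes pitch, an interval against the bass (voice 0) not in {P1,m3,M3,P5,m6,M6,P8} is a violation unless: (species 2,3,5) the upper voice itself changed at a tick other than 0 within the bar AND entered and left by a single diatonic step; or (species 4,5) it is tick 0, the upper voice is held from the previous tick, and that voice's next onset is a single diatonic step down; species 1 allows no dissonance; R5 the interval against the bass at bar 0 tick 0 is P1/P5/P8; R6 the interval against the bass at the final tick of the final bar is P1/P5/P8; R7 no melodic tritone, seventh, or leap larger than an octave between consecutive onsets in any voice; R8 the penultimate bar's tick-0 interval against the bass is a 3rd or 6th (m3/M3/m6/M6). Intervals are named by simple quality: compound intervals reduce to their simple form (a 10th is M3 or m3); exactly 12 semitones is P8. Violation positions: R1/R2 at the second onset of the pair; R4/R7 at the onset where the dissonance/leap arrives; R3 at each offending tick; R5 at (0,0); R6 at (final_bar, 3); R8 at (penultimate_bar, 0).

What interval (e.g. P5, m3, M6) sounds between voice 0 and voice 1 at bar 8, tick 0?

P4

voice 0=B2 voice 1=E3 -> P4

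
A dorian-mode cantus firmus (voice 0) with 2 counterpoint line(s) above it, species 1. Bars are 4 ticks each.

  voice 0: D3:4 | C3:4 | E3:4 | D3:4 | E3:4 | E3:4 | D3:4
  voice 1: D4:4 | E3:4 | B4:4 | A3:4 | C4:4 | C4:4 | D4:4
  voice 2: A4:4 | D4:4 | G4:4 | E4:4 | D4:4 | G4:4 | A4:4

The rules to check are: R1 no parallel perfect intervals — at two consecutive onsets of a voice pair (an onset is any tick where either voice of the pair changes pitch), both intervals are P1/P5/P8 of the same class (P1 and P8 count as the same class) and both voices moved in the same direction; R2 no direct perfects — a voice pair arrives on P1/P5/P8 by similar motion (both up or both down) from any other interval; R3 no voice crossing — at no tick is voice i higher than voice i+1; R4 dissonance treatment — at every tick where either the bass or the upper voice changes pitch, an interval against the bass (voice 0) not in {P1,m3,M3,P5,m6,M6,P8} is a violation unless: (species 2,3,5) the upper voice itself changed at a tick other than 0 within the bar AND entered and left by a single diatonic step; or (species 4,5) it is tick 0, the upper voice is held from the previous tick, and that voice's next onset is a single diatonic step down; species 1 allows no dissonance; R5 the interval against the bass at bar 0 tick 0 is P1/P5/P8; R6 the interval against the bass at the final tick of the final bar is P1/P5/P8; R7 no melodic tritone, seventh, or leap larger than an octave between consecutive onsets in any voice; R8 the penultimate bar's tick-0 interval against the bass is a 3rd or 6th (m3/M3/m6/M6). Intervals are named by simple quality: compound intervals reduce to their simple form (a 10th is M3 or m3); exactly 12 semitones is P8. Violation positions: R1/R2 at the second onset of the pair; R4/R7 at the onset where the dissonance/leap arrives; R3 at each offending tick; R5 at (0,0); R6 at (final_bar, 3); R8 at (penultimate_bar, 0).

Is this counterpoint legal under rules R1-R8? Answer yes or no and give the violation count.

bar 0: v0=D3 v1=D4 v2=A4 (P5)
bar 1: v0=C3 v1=E3 v2=D4 (M2)
bar 2: v0=E3 v1=B4 v2=G4 (m3)
bar 3: v0=D3 v1=A3 v2=E4 (M2)
bar 4: v0=E3 v1=C4 v2=D4 (m7)
bar 5: v0=E3 v1=C4 v2=G4 (m3)
bar 6: v0=D3 v1=D4 v2=A4 (P5)
  R4 @ bar1.0: C3/D4 M2 untreated
  R7 @ bar1.0: D4->E3 leap 10st
  R2 @ bar2.0: C3/E3 M3 -> E3/B4 P5 similar
  R3 @ bar2.0: B4 above G4
  R7 @ bar2.0: E3->B4 leap 19st
  R3 @ bar2.1: B4 above G4
  R3 @ bar2.2: B4 above G4
  R3 @ bar2.3: B4 above G4
  R1 @ bar3.0: E3/B4 P5 -> D3/A3 P5 similar
  R2 @ bar3.0: B4/G4 M3 -> A3/E4 P5 similar
  R4 @ bar3.0: D3/E4 M2 untreated
  R7 @ bar3.0: B4->A3 leap 14st
  R4 @ bar4.0: E3/D4 m7 untreated
  R1 @ bar6.0: C4/G4 P5 -> D4/A4 P5 similar

No (14 violations)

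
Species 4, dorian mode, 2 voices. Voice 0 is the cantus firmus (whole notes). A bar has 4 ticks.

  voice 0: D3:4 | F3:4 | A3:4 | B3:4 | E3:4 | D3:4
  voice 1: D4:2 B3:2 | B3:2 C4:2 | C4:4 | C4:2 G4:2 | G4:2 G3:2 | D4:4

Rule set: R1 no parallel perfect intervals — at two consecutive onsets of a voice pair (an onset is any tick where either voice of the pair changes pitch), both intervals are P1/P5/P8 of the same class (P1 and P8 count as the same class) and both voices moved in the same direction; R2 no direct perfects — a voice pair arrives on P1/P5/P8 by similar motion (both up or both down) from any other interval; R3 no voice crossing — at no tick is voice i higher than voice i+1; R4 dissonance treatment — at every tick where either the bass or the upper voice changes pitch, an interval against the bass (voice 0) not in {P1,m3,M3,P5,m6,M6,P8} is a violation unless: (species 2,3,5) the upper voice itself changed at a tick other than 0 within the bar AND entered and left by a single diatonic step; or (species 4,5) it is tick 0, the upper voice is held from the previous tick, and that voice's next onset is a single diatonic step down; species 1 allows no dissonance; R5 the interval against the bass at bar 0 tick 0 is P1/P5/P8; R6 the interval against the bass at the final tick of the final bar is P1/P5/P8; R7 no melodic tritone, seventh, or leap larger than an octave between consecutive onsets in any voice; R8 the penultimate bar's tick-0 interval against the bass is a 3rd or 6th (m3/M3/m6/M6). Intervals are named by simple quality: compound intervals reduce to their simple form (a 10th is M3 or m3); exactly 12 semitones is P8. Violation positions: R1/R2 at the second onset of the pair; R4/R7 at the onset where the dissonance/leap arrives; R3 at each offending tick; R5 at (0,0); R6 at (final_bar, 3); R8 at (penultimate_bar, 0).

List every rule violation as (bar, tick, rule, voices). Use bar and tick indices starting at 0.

(1, 0, R4, (0, 1))
(3, 0, R4, (0, 1))

bar 0: v0=D3 v1=D4 downbeat P8
bar 1: v0=F3 v1=B3 downbeat TT
bar 2: v0=A3 v1=C4 downbeat m3
bar 3: v0=B3 v1=C4 downbeat m2
bar 4: v0=E3 v1=G4 downbeat m3
bar 5: v0=D3 v1=D4 downbeat P8
  -> R4 @ bar 1 tick 0 v(0, 1): F3/B3 TT untreated
  -> R4 @ bar 3 tick 0 v(0, 1): B3/C4 m2 untreated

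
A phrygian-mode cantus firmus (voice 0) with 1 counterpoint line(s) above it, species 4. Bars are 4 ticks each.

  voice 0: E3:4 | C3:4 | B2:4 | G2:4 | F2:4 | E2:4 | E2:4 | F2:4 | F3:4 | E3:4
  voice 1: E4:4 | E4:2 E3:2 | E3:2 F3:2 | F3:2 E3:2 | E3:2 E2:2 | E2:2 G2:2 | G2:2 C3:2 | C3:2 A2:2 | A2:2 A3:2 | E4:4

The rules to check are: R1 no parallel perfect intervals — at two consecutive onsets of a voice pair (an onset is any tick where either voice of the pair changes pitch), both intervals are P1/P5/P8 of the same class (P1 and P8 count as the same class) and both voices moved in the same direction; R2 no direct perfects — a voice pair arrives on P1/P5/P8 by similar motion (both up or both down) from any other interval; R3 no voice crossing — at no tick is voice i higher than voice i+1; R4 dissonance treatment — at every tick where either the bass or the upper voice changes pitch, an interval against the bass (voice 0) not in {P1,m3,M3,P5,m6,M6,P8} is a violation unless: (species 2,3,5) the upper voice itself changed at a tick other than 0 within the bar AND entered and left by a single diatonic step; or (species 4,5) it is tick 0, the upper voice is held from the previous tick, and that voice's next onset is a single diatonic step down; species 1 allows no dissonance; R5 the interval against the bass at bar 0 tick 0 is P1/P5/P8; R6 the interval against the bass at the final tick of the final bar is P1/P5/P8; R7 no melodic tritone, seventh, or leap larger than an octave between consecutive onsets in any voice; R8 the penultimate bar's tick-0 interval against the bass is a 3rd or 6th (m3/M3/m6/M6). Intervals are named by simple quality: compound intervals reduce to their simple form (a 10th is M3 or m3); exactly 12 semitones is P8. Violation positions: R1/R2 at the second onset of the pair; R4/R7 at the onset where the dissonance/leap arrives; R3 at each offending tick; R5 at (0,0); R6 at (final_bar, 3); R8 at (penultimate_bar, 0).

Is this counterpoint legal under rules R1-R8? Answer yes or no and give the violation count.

bar 0: v0=E3 v1=E4 (P8)
bar 1: v0=C3 v1=E4 (M3)
bar 2: v0=B2 v1=E3 (P4)
bar 3: v0=G2 v1=F3 (m7)
bar 4: v0=F2 v1=E3 (M7)
bar 5: v0=E2 v1=E2 (P1)
bar 6: v0=E2 v1=G2 (m3)
bar 7: v0=F2 v1=C3 (P5)
bar 8: v0=F3 v1=A2 (m6)
bar 9: v0=E3 v1=E4 (P8)
  R4 @ bar2.0: B2/E3 P4 untreated
  R4 @ bar2.2: B2/F3 TT untreated
  R4 @ bar4.0: F2/E3 M7 untreated
  R3 @ bar4.2: F2 above E2
  R4 @ bar4.2: F2/E2 m2 untreated
  R3 @ bar4.3: F2 above E2
  R3 @ bar8.0: F3 above A2
  R3 @ bar8.1: F3 above A2

No (8 violations)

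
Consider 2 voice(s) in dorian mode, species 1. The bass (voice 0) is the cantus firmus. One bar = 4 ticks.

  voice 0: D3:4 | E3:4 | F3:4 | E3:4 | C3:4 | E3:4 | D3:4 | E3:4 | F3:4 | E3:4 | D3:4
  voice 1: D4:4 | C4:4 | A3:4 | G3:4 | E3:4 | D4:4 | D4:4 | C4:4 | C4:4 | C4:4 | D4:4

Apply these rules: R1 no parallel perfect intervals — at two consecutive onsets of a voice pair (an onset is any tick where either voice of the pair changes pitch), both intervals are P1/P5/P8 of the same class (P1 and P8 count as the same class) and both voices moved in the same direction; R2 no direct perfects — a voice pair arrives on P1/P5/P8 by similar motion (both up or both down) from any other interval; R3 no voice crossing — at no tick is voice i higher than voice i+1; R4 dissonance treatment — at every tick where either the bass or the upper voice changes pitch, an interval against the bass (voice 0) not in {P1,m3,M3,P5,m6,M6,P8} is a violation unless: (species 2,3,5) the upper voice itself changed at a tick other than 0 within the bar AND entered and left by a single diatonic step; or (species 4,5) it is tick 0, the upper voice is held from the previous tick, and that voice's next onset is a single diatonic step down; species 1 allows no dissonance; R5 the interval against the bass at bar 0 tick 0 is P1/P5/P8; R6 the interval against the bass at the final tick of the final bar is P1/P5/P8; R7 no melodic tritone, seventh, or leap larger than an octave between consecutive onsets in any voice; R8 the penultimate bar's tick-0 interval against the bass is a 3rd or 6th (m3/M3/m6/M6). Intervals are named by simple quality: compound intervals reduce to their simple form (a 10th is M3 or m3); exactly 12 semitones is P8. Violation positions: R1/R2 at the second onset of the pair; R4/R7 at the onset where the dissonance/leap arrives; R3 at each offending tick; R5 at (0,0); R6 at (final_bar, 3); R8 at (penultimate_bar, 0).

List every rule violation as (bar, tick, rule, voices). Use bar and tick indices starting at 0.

bar 0: v0=D3 v1=D4 downbeat P8
bar 1: v0=E3 v1=C4 downbeat m6
bar 2: v0=F3 v1=A3 downbeat M3
bar 3: v0=E3 v1=G3 downbeat m3
bar 4: v0=C3 v1=E3 downbeat M3
bar 5: v0=E3 v1=D4 downbeat m7
bar 6: v0=D3 v1=D4 downbeat P8
bar 7: v0=E3 v1=C4 downbeat m6
bar 8: v0=F3 v1=C4 downbeat P5
bar 9: v0=E3 v1=C4 downbeat m6
bar 10: v0=D3 v1=D4 downbeat P8
  -> R4 @ bar 5 tick 0 v(0, 1): E3/D4 m7 untreated
  -> R7 @ bar 5 tick 0 v(1,): E3->D4 leap 10st

(5, 0, R4, (0, 1))
(5, 0, R7, (1,))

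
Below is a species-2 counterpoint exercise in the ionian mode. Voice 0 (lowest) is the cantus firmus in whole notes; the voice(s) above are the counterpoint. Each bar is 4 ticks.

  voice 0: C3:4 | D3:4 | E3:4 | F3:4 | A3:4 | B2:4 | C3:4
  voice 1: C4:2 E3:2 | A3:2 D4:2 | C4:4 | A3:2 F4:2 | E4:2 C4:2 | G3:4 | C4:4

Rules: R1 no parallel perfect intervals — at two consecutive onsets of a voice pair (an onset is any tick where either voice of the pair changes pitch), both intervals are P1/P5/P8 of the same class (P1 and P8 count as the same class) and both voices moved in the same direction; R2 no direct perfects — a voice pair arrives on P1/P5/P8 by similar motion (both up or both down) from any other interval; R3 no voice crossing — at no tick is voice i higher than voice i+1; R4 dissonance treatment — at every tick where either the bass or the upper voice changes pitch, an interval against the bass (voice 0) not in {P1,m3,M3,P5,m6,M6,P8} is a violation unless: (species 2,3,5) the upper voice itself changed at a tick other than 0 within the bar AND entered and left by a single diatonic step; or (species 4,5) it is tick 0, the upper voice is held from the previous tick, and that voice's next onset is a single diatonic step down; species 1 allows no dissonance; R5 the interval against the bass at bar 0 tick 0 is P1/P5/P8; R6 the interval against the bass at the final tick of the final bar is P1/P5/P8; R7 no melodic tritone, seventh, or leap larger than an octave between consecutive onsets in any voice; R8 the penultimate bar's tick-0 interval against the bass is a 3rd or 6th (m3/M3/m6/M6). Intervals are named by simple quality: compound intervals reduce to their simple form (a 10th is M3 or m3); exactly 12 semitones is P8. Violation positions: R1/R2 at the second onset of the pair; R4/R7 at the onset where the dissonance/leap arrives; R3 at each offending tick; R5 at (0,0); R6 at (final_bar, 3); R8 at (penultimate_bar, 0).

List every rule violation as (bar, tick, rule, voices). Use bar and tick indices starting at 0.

bar 0: v0=C3 v1=C4 downbeat P8
bar 1: v0=D3 v1=A3 downbeat P5
bar 2: v0=E3 v1=C4 downbeat m6
bar 3: v0=F3 v1=A3 downbeat M3
bar 4: v0=A3 v1=E4 downbeat P5
bar 5: v0=B2 v1=G3 downbeat m6
bar 6: v0=C3 v1=C4 downbeat P8
  -> R2 @ bar 1 tick 0 v(0, 1): C3/E3 M3 -> D3/A3 P5 similar
  -> R7 @ bar 5 tick 0 v(0,): A3->B2 leap 10st
  -> R2 @ bar 6 tick 0 v(0, 1): B2/G3 m6 -> C3/C4 P8 similar

(1, 0, R2, (0, 1))
(5, 0, R7, (0,))
(6, 0, R2, (0, 1))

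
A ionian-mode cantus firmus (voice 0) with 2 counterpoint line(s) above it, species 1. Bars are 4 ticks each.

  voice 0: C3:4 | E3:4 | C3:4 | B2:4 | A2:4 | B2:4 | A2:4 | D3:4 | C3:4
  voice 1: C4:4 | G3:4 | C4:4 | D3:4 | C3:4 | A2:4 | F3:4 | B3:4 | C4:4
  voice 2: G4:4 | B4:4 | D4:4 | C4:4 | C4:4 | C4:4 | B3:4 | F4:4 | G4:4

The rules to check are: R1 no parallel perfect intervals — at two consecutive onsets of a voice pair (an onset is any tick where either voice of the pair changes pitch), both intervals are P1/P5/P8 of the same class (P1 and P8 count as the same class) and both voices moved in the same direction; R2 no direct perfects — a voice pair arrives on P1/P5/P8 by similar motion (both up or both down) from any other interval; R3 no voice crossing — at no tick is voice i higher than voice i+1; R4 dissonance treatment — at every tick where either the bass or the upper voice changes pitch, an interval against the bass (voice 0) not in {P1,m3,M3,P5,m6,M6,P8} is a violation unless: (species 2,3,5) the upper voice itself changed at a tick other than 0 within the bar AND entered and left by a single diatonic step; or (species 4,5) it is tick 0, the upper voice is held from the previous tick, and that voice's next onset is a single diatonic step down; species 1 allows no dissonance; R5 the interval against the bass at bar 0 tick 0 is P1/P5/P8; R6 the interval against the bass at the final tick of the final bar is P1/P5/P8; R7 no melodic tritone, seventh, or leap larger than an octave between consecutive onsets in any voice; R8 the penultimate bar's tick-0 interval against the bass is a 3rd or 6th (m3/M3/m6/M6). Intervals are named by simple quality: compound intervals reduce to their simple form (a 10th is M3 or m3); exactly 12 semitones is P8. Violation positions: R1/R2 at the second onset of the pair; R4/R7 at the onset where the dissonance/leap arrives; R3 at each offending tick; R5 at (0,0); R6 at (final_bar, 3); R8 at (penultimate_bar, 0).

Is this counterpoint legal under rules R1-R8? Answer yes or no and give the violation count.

No (14 violations)

bar 0: v0=C3 v1=C4 v2=G4 (P5)
bar 1: v0=E3 v1=G3 v2=B4 (P5)
bar 2: v0=C3 v1=C4 v2=D4 (M2)
bar 3: v0=B2 v1=D3 v2=C4 (m2)
bar 4: v0=A2 v1=C3 v2=C4 (m3)
bar 5: v0=B2 v1=A2 v2=C4 (m2)
bar 6: v0=A2 v1=F3 v2=B3 (M2)
bar 7: v0=D3 v1=B3 v2=F4 (m3)
bar 8: v0=C3 v1=C4 v2=G4 (P5)
  R1 @ bar1.0: C3/G4 P5 -> E3/B4 P5 similar
  R4 @ bar2.0: C3/D4 M2 untreated
  R4 @ bar3.0: B2/C4 m2 untreated
  R7 @ bar3.0: C4->D3 leap 10st
  R3 @ bar5.0: B2 above A2
  R4 @ bar5.0: B2/A2 M2 untreated
  R4 @ bar5.0: B2/C4 m2 untreated
  R3 @ bar5.1: B2 above A2
  R3 @ bar5.2: B2 above A2
  R3 @ bar5.3: B2 above A2
  R4 @ bar6.0: A2/B3 M2 untreated
  R7 @ bar7.0: F3->B3 leap 6st
  R7 @ bar7.0: B3->F4 leap 6st
  R2 @ bar8.0: B3/F4 TT -> C4/G4 P5 similar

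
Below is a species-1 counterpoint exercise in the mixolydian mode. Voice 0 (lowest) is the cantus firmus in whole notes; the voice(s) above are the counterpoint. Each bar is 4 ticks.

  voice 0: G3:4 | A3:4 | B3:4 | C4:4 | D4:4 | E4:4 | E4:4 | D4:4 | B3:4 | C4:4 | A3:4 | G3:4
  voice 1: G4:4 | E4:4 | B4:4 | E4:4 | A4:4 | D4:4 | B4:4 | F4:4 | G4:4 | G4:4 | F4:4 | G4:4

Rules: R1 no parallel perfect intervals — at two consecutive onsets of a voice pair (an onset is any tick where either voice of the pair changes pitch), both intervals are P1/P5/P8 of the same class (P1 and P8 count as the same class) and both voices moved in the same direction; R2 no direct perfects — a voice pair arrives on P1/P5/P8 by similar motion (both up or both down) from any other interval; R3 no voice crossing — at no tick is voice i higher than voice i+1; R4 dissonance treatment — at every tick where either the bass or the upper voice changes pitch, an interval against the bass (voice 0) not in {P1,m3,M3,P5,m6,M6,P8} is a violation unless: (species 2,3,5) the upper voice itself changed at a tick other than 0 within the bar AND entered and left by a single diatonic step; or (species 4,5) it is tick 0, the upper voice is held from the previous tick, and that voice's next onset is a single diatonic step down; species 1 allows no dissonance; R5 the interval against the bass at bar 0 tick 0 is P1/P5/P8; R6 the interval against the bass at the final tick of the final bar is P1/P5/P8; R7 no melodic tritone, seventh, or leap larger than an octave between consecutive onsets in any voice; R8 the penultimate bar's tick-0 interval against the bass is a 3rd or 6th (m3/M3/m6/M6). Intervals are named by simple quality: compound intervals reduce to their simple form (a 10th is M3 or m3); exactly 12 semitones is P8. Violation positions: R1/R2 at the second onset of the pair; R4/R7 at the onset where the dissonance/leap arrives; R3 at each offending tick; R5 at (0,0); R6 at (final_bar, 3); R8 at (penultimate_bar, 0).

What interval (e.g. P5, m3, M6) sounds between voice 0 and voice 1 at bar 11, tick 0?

P8

voice 0=G3 voice 1=G4 -> P8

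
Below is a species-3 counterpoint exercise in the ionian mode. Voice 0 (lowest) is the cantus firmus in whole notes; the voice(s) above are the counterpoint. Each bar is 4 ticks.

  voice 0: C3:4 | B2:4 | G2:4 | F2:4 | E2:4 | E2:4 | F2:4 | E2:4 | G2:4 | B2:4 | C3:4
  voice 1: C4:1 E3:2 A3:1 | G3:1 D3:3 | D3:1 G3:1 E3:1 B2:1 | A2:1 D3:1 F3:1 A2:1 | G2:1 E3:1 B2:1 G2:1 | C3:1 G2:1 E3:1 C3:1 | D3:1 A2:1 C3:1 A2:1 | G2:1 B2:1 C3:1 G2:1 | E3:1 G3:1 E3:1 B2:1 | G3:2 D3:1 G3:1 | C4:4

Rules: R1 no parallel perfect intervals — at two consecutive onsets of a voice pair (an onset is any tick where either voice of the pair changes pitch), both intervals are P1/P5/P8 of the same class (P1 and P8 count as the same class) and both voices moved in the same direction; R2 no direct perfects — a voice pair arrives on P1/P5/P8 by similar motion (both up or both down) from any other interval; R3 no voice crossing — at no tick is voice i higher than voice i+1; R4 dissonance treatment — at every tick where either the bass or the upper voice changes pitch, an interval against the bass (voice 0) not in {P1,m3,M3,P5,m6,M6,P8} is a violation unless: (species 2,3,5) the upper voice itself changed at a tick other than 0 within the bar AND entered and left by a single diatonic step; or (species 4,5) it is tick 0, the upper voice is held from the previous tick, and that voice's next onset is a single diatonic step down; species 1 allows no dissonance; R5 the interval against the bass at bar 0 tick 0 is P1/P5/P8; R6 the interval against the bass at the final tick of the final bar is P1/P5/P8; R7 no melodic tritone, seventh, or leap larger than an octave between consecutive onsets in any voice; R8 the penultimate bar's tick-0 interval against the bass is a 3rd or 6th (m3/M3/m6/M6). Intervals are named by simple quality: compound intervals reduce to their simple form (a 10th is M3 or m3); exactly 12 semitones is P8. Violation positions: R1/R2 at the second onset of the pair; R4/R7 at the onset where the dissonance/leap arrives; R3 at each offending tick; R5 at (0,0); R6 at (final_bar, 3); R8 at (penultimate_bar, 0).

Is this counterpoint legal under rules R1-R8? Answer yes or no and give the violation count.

No (1 violations)

bar 0: v0=C3 v1=C4 (P8)
bar 1: v0=B2 v1=G3 (m6)
bar 2: v0=G2 v1=D3 (P5)
bar 3: v0=F2 v1=A2 (M3)
bar 4: v0=E2 v1=G2 (m3)
bar 5: v0=E2 v1=C3 (m6)
bar 6: v0=F2 v1=D3 (M6)
bar 7: v0=E2 v1=G2 (m3)
bar 8: v0=G2 v1=E3 (M6)
bar 9: v0=B2 v1=G3 (m6)
bar 10: v0=C3 v1=C4 (P8)
  R2 @ bar10.0: B2/G3 m6 -> C3/C4 P8 similar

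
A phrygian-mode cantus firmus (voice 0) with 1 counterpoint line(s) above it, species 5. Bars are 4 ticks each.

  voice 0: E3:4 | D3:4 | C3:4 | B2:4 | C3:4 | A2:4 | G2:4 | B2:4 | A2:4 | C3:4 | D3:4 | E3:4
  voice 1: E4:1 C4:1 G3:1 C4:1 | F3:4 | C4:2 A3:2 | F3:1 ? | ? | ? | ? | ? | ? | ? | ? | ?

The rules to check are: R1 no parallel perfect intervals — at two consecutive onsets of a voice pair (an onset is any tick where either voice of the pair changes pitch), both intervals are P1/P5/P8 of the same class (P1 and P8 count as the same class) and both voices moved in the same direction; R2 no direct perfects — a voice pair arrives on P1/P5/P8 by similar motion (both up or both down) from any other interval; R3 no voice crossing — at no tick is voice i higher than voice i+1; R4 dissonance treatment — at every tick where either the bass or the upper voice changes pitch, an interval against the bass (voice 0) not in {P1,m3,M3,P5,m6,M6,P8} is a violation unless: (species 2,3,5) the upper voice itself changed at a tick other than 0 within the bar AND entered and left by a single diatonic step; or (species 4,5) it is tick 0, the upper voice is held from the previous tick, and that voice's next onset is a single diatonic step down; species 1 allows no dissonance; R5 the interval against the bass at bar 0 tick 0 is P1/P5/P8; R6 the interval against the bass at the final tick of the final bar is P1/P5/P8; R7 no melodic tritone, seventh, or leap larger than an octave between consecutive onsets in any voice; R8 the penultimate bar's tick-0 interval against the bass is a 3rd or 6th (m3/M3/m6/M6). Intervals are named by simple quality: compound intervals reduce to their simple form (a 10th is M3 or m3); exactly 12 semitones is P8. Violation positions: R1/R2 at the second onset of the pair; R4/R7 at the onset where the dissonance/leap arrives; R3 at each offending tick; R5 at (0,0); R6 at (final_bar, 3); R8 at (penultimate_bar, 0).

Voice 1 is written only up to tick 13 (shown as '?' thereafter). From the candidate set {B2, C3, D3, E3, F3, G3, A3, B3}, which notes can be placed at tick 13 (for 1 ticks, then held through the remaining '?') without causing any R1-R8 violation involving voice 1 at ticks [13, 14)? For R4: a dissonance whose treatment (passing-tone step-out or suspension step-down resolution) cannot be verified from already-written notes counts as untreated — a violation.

B2: violates R7
C3: violates R4
D3: legal
E3: violates R4
F3: legal
G3: legal
A3: violates R4
B3: violates R7

{D3, F3, G3}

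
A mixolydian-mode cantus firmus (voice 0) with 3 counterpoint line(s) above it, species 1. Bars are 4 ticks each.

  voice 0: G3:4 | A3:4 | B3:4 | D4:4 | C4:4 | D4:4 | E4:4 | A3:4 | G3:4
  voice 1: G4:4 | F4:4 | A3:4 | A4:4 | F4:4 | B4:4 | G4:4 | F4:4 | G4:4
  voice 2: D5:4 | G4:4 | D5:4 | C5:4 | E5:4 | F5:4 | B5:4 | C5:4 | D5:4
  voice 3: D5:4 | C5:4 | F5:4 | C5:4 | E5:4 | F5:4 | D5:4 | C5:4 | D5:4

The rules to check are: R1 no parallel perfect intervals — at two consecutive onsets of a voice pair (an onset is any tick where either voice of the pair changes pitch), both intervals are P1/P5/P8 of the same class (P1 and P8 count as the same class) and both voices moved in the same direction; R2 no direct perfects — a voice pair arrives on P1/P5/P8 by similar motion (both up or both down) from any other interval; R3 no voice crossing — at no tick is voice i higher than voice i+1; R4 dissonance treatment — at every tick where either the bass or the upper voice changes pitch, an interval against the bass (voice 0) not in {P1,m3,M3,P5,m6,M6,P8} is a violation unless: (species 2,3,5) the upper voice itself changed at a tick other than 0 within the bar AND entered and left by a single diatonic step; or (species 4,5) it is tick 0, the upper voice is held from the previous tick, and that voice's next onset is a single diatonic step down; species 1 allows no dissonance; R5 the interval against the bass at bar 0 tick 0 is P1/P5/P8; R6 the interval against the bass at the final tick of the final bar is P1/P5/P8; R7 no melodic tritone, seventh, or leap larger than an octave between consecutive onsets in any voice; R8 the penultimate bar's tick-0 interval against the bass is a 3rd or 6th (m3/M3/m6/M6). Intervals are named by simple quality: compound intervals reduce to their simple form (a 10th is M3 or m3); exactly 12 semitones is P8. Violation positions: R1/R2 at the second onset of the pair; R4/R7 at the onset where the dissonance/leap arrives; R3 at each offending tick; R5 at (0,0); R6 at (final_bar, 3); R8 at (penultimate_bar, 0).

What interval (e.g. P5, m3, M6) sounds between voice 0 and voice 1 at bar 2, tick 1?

voice 0=B3 voice 1=A3 -> M2

M2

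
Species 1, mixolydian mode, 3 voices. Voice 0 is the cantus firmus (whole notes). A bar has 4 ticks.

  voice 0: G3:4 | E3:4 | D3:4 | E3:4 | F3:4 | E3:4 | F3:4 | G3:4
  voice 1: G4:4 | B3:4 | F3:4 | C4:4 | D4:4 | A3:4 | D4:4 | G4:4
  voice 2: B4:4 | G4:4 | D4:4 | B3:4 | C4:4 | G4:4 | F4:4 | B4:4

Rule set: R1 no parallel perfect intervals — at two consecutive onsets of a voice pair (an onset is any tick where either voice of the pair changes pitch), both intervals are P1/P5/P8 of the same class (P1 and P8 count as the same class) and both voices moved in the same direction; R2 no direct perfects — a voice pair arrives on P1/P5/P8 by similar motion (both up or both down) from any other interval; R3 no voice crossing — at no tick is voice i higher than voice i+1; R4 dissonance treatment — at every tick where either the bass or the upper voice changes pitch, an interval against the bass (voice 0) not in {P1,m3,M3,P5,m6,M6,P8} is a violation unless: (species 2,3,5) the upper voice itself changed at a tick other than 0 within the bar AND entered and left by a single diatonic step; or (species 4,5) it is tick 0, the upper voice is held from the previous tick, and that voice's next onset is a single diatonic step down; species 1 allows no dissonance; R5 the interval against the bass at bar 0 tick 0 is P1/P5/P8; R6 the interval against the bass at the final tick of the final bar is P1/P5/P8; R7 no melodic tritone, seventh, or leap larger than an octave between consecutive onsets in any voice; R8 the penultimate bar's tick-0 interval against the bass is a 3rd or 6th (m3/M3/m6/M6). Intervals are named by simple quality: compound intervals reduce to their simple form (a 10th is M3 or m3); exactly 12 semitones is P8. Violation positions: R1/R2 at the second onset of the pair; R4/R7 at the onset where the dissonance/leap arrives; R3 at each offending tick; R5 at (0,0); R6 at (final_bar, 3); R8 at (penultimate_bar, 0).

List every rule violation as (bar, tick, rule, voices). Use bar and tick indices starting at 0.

(0, 0, R5, (0, 2))
(1, 0, R2, (0, 1))
(2, 0, R2, (0, 2))
(2, 0, R7, (1,))
(3, 0, R3, (1, 2))
(3, 1, R3, (1, 2))
(3, 2, R3, (1, 2))
(3, 3, R3, (1, 2))
(4, 0, R1, (0, 2))
(4, 0, R3, (1, 2))
(4, 1, R3, (1, 2))
(4, 2, R3, (1, 2))
(4, 3, R3, (1, 2))
(5, 0, R4, (0, 1))
(6, 0, R8, (0, 2))
(7, 0, R2, (0, 1))
(7, 0, R7, (2,))
(7, 3, R6, (0, 2))

bar 0: v0=G3 v1=G4 v2=B4 downbeat M3
bar 1: v0=E3 v1=B3 v2=G4 downbeat m3
bar 2: v0=D3 v1=F3 v2=D4 downbeat P8
bar 3: v0=E3 v1=C4 v2=B3 downbeat P5
bar 4: v0=F3 v1=D4 v2=C4 downbeat P5
bar 5: v0=E3 v1=A3 v2=G4 downbeat m3
bar 6: v0=F3 v1=D4 v2=F4 downbeat P8
bar 7: v0=G3 v1=G4 v2=B4 downbeat M3
  -> R5 @ bar 0 tick 0 v(0, 2): opens on M3
  -> R2 @ bar 1 tick 0 v(0, 1): G3/G4 P8 -> E3/B3 P5 similar
  -> R2 @ bar 2 tick 0 v(0, 2): E3/G4 m3 -> D3/D4 P8 similar
  -> R7 @ bar 2 tick 0 v(1,): B3->F3 leap 6st
  -> R3 @ bar 3 tick 0 v(1, 2): C4 above B3
  -> R3 @ bar 3 tick 1 v(1, 2): C4 above B3
  -> R3 @ bar 3 tick 2 v(1, 2): C4 above B3
  -> R3 @ bar 3 tick 3 v(1, 2): C4 above B3
  -> R1 @ bar 4 tick 0 v(0, 2): E3/B3 P5 -> F3/C4 P5 similar
  -> R3 @ bar 4 tick 0 v(1, 2): D4 above C4
  -> R3 @ bar 4 tick 1 v(1, 2): D4 above C4
  -> R3 @ bar 4 tick 2 v(1, 2): D4 above C4
  -> R3 @ bar 4 tick 3 v(1, 2): D4 above C4
  -> R4 @ bar 5 tick 0 v(0, 1): E3/A3 P4 untreated
  -> R8 @ bar 6 tick 0 v(0, 2): penult P8 not 3rd/6th
  -> R2 @ bar 7 tick 0 v(0, 1): F3/D4 M6 -> G3/G4 P8 similar
  -> R7 @ bar 7 tick 0 v(2,): F4->B4 leap 6st
  -> R6 @ bar 7 tick 3 v(0, 2): closes on M3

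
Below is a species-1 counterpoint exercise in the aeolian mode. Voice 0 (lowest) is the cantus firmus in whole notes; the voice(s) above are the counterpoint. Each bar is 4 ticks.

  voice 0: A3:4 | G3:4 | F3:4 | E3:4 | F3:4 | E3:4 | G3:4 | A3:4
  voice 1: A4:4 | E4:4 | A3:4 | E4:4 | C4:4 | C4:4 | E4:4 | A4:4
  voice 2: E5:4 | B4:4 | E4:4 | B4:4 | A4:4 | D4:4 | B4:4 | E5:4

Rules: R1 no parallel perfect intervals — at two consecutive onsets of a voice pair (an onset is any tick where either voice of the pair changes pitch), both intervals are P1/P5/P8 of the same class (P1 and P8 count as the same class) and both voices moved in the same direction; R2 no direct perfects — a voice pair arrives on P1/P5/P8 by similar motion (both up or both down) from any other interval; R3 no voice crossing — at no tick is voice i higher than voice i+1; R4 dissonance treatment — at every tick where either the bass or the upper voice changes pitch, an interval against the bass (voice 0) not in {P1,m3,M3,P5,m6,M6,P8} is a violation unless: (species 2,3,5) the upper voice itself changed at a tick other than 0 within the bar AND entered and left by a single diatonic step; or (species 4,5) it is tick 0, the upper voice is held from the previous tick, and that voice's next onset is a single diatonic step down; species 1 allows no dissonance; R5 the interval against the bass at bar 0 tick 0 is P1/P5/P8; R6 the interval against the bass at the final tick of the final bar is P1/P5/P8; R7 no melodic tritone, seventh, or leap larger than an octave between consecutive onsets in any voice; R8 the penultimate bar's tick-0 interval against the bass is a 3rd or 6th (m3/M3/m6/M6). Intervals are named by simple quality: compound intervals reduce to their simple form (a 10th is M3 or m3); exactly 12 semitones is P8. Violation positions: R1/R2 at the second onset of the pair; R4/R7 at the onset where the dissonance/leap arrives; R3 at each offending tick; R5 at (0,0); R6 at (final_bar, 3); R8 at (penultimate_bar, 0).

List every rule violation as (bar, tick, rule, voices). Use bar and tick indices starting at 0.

bar 0: v0=A3 v1=A4 v2=E5 downbeat P5
bar 1: v0=G3 v1=E4 v2=B4 downbeat M3
bar 2: v0=F3 v1=A3 v2=E4 downbeat M7
bar 3: v0=E3 v1=E4 v2=B4 downbeat P5
bar 4: v0=F3 v1=C4 v2=A4 downbeat M3
bar 5: v0=E3 v1=C4 v2=D4 downbeat m7
bar 6: v0=G3 v1=E4 v2=B4 downbeat M3
bar 7: v0=A3 v1=A4 v2=E5 downbeat P5
  -> R1 @ bar 1 tick 0 v(1, 2): A4/E5 P5 -> E4/B4 P5 similar
  -> R1 @ bar 2 tick 0 v(1, 2): E4/B4 P5 -> A3/E4 P5 similar
  -> R4 @ bar 2 tick 0 v(0, 2): F3/E4 M7 untreated
  -> R1 @ bar 3 tick 0 v(1, 2): A3/E4 P5 -> E4/B4 P5 similar
  -> R4 @ bar 5 tick 0 v(0, 2): E3/D4 m7 untreated
  -> R2 @ bar 6 tick 0 v(1, 2): C4/D4 M2 -> E4/B4 P5 similar
  -> R1 @ bar 7 tick 0 v(1, 2): E4/B4 P5 -> A4/E5 P5 similar
  -> R2 @ bar 7 tick 0 v(0, 1): G3/E4 M6 -> A3/A4 P8 similar
  -> R2 @ bar 7 tick 0 v(0, 2): G3/B4 M3 -> A3/E5 P5 similar

(1, 0, R1, (1, 2))
(2, 0, R1, (1, 2))
(2, 0, R4, (0, 2))
(3, 0, R1, (1, 2))
(5, 0, R4, (0, 2))
(6, 0, R2, (1, 2))
(7, 0, R1, (1, 2))
(7, 0, R2, (0, 1))
(7, 0, R2, (0, 2))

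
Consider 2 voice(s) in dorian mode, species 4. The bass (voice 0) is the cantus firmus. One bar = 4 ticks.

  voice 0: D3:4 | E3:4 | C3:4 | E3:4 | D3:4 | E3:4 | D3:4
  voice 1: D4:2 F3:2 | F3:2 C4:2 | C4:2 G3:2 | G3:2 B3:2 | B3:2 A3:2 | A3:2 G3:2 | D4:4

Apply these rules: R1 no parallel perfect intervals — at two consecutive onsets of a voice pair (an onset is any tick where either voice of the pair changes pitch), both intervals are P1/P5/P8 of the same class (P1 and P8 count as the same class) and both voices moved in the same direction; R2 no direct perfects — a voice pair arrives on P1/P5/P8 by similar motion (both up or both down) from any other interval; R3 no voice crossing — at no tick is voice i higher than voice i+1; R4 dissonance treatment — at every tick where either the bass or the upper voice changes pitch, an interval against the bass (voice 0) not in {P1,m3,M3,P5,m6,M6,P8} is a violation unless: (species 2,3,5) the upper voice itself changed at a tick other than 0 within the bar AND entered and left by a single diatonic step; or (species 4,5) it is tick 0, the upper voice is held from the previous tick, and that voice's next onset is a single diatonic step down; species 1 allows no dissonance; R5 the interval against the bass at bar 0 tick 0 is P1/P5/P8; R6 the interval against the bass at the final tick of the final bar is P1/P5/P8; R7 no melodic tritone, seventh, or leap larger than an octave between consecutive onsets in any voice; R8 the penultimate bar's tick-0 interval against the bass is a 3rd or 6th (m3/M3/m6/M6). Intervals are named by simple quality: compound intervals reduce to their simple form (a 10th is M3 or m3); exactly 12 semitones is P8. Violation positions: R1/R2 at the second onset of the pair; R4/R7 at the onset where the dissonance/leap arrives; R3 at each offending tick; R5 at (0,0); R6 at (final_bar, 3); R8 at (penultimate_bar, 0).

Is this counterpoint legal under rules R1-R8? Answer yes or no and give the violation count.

bar 0: v0=D3 v1=D4 (P8)
bar 1: v0=E3 v1=F3 (m2)
bar 2: v0=C3 v1=C4 (P8)
bar 3: v0=E3 v1=G3 (m3)
bar 4: v0=D3 v1=B3 (M6)
bar 5: v0=E3 v1=A3 (P4)
bar 6: v0=D3 v1=D4 (P8)
  R4 @ bar1.0: E3/F3 m2 untreated
  R8 @ bar5.0: penult P4 not 3rd/6th

No (2 violations)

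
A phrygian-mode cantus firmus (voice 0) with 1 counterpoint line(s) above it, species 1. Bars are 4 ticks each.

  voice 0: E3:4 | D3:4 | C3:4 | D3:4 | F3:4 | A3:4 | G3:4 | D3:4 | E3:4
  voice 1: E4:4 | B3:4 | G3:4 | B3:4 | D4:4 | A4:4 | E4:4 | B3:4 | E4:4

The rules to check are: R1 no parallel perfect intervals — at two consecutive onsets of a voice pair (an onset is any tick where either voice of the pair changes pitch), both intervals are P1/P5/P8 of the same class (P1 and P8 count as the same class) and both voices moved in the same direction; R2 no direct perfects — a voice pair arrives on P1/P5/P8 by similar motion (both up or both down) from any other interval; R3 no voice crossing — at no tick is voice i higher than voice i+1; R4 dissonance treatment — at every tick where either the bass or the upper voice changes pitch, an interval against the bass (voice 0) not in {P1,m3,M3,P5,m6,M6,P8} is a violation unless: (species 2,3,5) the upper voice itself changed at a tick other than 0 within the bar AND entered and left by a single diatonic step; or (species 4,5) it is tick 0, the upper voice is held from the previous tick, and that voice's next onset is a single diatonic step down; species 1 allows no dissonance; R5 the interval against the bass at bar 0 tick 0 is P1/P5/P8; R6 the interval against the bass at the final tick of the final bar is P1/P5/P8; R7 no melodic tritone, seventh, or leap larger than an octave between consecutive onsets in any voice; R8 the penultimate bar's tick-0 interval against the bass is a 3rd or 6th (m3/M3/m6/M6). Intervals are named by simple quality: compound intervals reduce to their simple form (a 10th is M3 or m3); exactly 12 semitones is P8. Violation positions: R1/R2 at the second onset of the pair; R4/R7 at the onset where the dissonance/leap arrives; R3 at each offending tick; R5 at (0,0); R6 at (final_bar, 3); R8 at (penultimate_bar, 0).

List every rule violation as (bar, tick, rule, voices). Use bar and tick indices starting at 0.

(2, 0, R2, (0, 1))
(5, 0, R2, (0, 1))
(8, 0, R2, (0, 1))

bar 0: v0=E3 v1=E4 downbeat P8
bar 1: v0=D3 v1=B3 downbeat M6
bar 2: v0=C3 v1=G3 downbeat P5
bar 3: v0=D3 v1=B3 downbeat M6
bar 4: v0=F3 v1=D4 downbeat M6
bar 5: v0=A3 v1=A4 downbeat P8
bar 6: v0=G3 v1=E4 downbeat M6
bar 7: v0=D3 v1=B3 downbeat M6
bar 8: v0=E3 v1=E4 downbeat P8
  -> R2 @ bar 2 tick 0 v(0, 1): D3/B3 M6 -> C3/G3 P5 similar
  -> R2 @ bar 5 tick 0 v(0, 1): F3/D4 M6 -> A3/A4 P8 similar
  -> R2 @ bar 8 tick 0 v(0, 1): D3/B3 M6 -> E3/E4 P8 similar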